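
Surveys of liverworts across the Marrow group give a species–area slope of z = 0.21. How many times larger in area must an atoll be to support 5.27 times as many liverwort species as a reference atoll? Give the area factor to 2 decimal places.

2736.49

(A₂/A₁)^0.21 = 5.27, so A₂/A₁ = 5.27^(1/0.21) = 5.27^4.762
ln(A₂/A₁) = ln 5.27 / 0.21 = 1.6620 / 0.21 = 7.9144
A₂/A₁ = e^7.9144 ≈ 2736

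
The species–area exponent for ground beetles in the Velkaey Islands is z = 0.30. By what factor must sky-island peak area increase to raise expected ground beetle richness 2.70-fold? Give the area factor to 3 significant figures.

(A₂/A₁)^0.3 = 2.7, so A₂/A₁ = 2.7^(1/0.3) = 2.7^3.333
ln(A₂/A₁) = ln 2.7 / 0.3 = 0.9933 / 0.3 = 3.3108
A₂/A₁ = e^3.3108 ≈ 27.41

27.4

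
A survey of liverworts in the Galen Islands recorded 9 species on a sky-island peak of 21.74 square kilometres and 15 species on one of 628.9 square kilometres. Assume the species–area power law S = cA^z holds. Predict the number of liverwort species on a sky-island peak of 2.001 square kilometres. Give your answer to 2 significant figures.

6.3

z = ln(15/9) / ln(628.9/21.74) = 0.5108 / 3.3648 = 0.1518
c = 9 / 21.74^0.1518 = 9 / 1.596 = 5.639
S₃ = 5.639 × 2.001^0.1518 = 5.639 × 1.111 ≈ 6.266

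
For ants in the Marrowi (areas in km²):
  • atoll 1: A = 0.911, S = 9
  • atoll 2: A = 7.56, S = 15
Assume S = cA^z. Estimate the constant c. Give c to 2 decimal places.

z = ln(S₂/S₁) / ln(A₂/A₁) = ln(15/9) / ln(7.56/0.911) = 0.5108 / 2.1161 = 0.2414
c = S₁ / A₁^z = 9 / 0.911^0.2414 = 9 / 0.9777 = 9.205

9.20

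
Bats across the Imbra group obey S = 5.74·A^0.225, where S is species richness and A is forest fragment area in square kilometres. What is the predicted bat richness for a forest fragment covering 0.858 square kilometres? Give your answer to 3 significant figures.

5.55

S = 5.74 × 0.858^0.225
ln S = ln 5.74 + 0.225 × ln 0.858 = 1.7475 + 0.225 × -0.1532 = 1.7130
S = e^1.7130 ≈ 5.546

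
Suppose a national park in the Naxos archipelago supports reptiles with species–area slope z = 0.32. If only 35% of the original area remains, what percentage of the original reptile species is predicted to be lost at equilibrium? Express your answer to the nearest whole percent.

29%

S_new/S_old = (A_new/A_old)^z = 0.35^0.32
= exp(0.32 × ln 0.35) = exp(0.32 × -1.0498) = exp(-0.3359) ≈ 0.7147
Fraction lost = 1 − 0.7147 = 0.2853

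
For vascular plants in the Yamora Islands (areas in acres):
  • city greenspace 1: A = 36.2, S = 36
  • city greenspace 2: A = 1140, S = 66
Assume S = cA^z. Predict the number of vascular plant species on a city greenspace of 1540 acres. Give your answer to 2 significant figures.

z = ln(66/36) / ln(1140/36.2) = 0.6061 / 3.4497 = 0.1757
c = 36 / 36.2^0.1757 = 36 / 1.879 = 19.16
S₃ = 19.16 × 1540^0.1757 = 19.16 × 3.631 ≈ 69.58

70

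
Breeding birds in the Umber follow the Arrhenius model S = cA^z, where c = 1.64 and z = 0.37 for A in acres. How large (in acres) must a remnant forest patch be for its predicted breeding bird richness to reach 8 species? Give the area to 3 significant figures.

72.5 acres

8 = 1.64 × A^0.37  ⇒  A^0.37 = 8/1.64 = 4.878
ln A = ln(4.878) / 0.37 = 1.5847 / 0.37 = 4.2831
A = e^4.2831 ≈ 72.46 acres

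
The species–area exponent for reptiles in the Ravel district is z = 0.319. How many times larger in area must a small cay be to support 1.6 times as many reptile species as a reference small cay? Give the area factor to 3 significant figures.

(A₂/A₁)^0.319 = 1.6, so A₂/A₁ = 1.6^(1/0.319) = 1.6^3.135
ln(A₂/A₁) = ln 1.6 / 0.319 = 0.4700 / 0.319 = 1.4734
A₂/A₁ = e^1.4734 ≈ 4.364

4.36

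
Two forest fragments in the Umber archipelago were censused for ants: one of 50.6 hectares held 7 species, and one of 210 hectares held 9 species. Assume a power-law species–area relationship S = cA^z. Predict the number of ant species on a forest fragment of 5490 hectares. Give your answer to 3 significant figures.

z = ln(9/7) / ln(210/50.6) = 0.2513 / 1.4232 = 0.1766
c = 7 / 50.6^0.1766 = 7 / 2 = 3.501
S₃ = 3.501 × 5490^0.1766 = 3.501 × 4.575 ≈ 16.02

16.0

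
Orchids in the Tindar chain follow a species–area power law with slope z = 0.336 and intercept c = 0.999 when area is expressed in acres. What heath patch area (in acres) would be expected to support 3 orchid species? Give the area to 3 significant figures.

3 = 0.999 × A^0.336  ⇒  A^0.336 = 3/0.999 = 3.003
ln A = ln(3.003) / 0.336 = 1.0996 / 0.336 = 3.2727
A = e^3.2727 ≈ 26.38 acres

26.4 acres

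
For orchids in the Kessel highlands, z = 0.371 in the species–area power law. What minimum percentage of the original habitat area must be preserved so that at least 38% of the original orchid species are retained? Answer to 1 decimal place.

Need (A_new/A_old)^0.371 = 0.38, so A_new/A_old = 0.38^(1/0.371) = 0.38^2.695
ln(A_new/A_old) = ln 0.38 / 0.371 = -0.9676 / 0.371 = -2.6080
A_new/A_old = e^-2.6080 ≈ 0.07368

7.4%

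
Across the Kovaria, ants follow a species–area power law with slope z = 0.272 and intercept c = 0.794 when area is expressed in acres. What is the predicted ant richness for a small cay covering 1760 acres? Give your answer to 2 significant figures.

6.1

S = 0.794 × 1760^0.272 = 0.794 × 7.634 ≈ 6.062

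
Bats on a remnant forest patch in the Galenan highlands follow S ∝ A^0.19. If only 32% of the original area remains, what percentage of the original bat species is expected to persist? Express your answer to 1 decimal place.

S_new/S_old = (A_new/A_old)^z = 0.32^0.19
= exp(0.19 × ln 0.32) = exp(0.19 × -1.1394) = exp(-0.2165) ≈ 0.8053

80.5%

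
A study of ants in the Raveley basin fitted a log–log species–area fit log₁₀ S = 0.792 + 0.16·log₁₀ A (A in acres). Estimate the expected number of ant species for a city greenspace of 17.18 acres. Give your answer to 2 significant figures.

9.8

S = 6.194 × 17.18^0.16
ln S = ln 6.194 + 0.16 × ln 17.18 = 1.8236 + 0.16 × 2.8437 = 2.2786
S = e^2.2786 ≈ 9.763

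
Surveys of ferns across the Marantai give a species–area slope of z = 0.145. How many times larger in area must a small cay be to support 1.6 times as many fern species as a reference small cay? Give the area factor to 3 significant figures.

(A₂/A₁)^0.145 = 1.6, so A₂/A₁ = 1.6^(1/0.145) = 1.6^6.897
ln(A₂/A₁) = ln 1.6 / 0.145 = 0.4700 / 0.145 = 3.2414
A₂/A₁ = e^3.2414 ≈ 25.57

25.6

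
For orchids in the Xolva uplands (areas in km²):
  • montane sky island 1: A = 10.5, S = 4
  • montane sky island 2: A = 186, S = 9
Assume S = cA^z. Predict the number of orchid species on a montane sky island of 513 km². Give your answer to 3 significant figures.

z = ln(9/4) / ln(186/10.5) = 0.8109 / 2.8744 = 0.2821
c = 4 / 10.5^0.2821 = 4 / 1.941 = 2.06
S₃ = 2.06 × 513^0.2821 = 2.06 × 5.816 ≈ 11.98

12.0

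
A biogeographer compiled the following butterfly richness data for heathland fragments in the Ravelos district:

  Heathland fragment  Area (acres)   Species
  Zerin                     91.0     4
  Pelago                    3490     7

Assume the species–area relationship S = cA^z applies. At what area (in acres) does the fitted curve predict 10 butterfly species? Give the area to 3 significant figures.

z = ln(7/4) / ln(3490/91) = 0.5596 / 3.6468 = 0.1535
c = 4 / 91^0.1535 = 4 / 1.998 = 2.002
A = (10/2.002)^(1/0.1535) ⇒ ln A = ln(4.995)/0.1535 = 10.4820
A = e^10.4820 ≈ 35667 acres

35700 acres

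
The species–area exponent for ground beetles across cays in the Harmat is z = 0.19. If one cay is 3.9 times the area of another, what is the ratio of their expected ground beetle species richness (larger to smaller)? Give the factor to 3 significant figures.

1.30

S₂/S₁ = (A₂/A₁)^z = 3.9^0.19
ln(S₂/S₁) = 0.19 × ln 3.9 = 0.19 × 1.3610 = 0.2586
S₂/S₁ = e^0.2586 ≈ 1.295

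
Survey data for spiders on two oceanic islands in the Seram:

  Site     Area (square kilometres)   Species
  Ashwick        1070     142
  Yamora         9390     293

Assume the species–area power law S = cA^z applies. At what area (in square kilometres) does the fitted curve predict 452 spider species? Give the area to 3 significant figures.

34500 square kilometres

z = ln(293/142) / ln(9390/1070) = 0.7243 / 2.1720 = 0.3335
c = 142 / 1070^0.3335 = 142 / 10.24 = 13.87
A = (452/13.87)^(1/0.3335) ⇒ ln A = ln(32.59)/0.3335 = 10.4473
A = e^10.4473 ≈ 34451 square kilometres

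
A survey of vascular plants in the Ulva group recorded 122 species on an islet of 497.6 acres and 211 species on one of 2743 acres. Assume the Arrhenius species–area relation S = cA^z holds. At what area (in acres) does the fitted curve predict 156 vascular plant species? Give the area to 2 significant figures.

1100 acres

z = ln(211/122) / ln(2743/497.6) = 0.5478 / 1.7070 = 0.3209
c = 122 / 497.6^0.3209 = 122 / 7.337 = 16.63
A = (156/16.63)^(1/0.3209) ⇒ ln A = ln(9.382)/0.3209 = 6.9758
A = e^6.9758 ≈ 1070 acres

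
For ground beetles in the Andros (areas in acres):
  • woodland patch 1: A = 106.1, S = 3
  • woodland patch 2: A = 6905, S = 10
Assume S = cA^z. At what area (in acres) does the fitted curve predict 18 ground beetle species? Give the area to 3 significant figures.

53000 acres

z = ln(10/3) / ln(6905/106.1) = 1.2040 / 4.1756 = 0.2883
c = 3 / 106.1^0.2883 = 3 / 3.838 = 0.7817
A = (18/0.7817)^(1/0.2883) ⇒ ln A = ln(23.03)/0.2883 = 10.8786
A = e^10.8786 ≈ 53027 acres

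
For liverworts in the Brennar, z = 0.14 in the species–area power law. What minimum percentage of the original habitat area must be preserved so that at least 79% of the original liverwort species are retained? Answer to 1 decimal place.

Need (A_new/A_old)^0.14 = 0.79, so A_new/A_old = 0.79^(1/0.14) = 0.79^7.143
ln(A_new/A_old) = ln 0.79 / 0.14 = -0.2357 / 0.14 = -1.6837
A_new/A_old = e^-1.6837 ≈ 0.1857

18.6%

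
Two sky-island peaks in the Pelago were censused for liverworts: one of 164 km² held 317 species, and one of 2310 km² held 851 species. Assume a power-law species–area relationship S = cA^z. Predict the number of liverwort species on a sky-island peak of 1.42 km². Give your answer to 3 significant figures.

53.8

z = ln(851/317) / ln(2310/164) = 0.9875 / 2.6451 = 0.3733
c = 317 / 164^0.3733 = 317 / 6.712 = 47.23
S₃ = 47.23 × 1.42^0.3733 = 47.23 × 1.14 ≈ 53.83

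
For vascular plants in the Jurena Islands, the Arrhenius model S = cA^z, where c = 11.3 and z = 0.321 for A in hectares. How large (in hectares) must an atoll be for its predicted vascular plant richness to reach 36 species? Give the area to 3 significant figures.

36 = 11.3 × A^0.321  ⇒  A^0.321 = 36/11.3 = 3.186
ln A = ln(3.186) / 0.321 = 1.1587 / 0.321 = 3.6097
A = e^3.6097 ≈ 36.96 hectares

37.0 hectares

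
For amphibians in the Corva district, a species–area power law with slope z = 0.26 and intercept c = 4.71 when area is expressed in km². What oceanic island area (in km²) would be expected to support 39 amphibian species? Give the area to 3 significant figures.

3400 km²

39 = 4.71 × A^0.26  ⇒  A^0.26 = 39/4.71 = 8.28
ln A = ln(8.28) / 0.26 = 2.1139 / 0.26 = 8.1303
A = e^8.1303 ≈ 3396 km²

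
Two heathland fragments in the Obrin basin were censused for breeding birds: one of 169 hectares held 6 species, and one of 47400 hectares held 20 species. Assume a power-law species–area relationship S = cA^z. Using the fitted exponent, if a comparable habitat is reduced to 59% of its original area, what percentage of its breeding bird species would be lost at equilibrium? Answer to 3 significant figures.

10.7%

z = ln(20/6) / ln(47400/169) = 1.2040 / 5.6365 = 0.2136
S_new/S_old = (A_new/A_old)^z = 0.59^0.2136 = exp(0.2136 × -0.5276) = 0.8934
Fraction lost = 1 − 0.8934 = 0.1066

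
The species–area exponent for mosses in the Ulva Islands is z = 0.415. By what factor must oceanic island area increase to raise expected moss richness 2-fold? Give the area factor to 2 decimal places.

(A₂/A₁)^0.415 = 2, so A₂/A₁ = 2^(1/0.415) = 2^2.41
ln(A₂/A₁) = ln 2 / 0.415 = 0.6931 / 0.415 = 1.6702
A₂/A₁ = e^1.6702 ≈ 5.313

5.31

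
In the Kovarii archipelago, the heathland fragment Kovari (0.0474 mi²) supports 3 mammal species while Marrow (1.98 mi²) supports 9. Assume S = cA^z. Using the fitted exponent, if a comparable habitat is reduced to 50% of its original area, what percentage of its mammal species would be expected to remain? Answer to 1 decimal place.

z = ln(9/3) / ln(1.98/0.0474) = 1.0986 / 3.7322 = 0.2944
S_new/S_old = (A_new/A_old)^z = 0.5^0.2944 = exp(0.2944 × -0.6931) = 0.8154

81.5%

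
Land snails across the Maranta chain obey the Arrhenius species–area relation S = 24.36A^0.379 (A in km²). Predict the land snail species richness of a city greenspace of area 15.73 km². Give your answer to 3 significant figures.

69.2

S = 24.36 × 15.73^0.379
ln S = ln 24.36 + 0.379 × ln 15.73 = 3.1929 + 0.379 × 2.7556 = 4.2373
S = e^4.2373 ≈ 69.22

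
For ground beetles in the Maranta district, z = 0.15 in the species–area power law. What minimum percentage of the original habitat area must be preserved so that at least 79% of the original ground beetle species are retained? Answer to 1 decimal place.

Need (A_new/A_old)^0.15 = 0.79, so A_new/A_old = 0.79^(1/0.15) = 0.79^6.667
ln(A_new/A_old) = ln 0.79 / 0.15 = -0.2357 / 0.15 = -1.5715
A_new/A_old = e^-1.5715 ≈ 0.2077

20.8%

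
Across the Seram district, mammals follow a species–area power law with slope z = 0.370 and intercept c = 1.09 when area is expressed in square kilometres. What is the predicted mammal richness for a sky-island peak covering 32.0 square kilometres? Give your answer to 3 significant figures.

S = 1.09 × 32^0.37
ln S = ln 1.09 + 0.37 × ln 32 = 0.0862 + 0.37 × 3.4657 = 1.3685
S = e^1.3685 ≈ 3.929

3.93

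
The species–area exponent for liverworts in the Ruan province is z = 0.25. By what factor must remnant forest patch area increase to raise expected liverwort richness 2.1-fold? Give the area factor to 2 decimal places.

(A₂/A₁)^0.25 = 2.1, so A₂/A₁ = 2.1^(1/0.25) = 2.1^4
ln(A₂/A₁) = ln 2.1 / 0.25 = 0.7419 / 0.25 = 2.9677
A₂/A₁ = e^2.9677 ≈ 19.45

19.45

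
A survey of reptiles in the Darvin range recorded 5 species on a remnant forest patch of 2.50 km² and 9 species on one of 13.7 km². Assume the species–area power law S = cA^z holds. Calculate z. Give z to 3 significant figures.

Taking logs: ln S = ln c + z ln A, so z = (ln S₂ − ln S₁)/(ln A₂ − ln A₁).
z = ln(9/5) / ln(13.7/2.5) = ln(1.8) / ln(5.48) = 0.5878 / 1.7011 = 0.3455

0.346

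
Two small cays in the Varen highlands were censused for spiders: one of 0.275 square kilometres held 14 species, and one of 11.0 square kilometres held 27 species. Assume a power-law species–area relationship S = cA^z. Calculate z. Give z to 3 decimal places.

0.178

Taking logs: ln S = ln c + z ln A, so z = (ln S₂ − ln S₁)/(ln A₂ − ln A₁).
z = ln(27/14) / ln(11/0.275) = ln(1.929) / ln(40) = 0.6568 / 3.6889 = 0.1780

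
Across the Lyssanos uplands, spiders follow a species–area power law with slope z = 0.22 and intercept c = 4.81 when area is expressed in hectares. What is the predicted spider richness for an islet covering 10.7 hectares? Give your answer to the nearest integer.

8 species

S = 4.81 × 10.7^0.22 = 4.81 × 1.684 ≈ 8.102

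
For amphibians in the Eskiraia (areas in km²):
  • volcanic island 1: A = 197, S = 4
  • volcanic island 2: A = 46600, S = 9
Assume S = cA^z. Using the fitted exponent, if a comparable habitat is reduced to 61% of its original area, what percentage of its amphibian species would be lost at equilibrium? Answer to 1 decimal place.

z = ln(9/4) / ln(46600/197) = 0.8109 / 5.4662 = 0.1484
S_new/S_old = (A_new/A_old)^z = 0.61^0.1484 = exp(0.1484 × -0.4943) = 0.9293
Fraction lost = 1 − 0.9293 = 0.07071

7.1%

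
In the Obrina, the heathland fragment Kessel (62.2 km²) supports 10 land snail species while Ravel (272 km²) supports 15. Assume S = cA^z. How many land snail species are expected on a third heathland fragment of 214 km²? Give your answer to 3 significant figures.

14.0

z = ln(15/10) / ln(272/62.2) = 0.4055 / 1.4754 = 0.2748
c = 10 / 62.2^0.2748 = 10 / 3.111 = 3.214
S₃ = 3.214 × 214^0.2748 = 3.214 × 4.369 ≈ 14.04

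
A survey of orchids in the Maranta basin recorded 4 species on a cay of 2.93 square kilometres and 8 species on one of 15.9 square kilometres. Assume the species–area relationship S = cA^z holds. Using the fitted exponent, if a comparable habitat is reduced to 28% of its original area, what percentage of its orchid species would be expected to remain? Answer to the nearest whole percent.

59%

z = ln(8/4) / ln(15.9/2.93) = 0.6931 / 1.6913 = 0.4098
S_new/S_old = (A_new/A_old)^z = 0.28^0.4098 = exp(0.4098 × -1.2730) = 0.5935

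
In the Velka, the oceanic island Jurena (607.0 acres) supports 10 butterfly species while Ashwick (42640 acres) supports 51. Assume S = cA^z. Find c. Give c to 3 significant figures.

0.858

z = ln(S₂/S₁) / ln(A₂/A₁) = ln(51/10) / ln(42640/607) = 1.6292 / 4.2520 = 0.3832
c = S₁ / A₁^z = 10 / 607^0.3832 = 10 / 11.65 = 0.8582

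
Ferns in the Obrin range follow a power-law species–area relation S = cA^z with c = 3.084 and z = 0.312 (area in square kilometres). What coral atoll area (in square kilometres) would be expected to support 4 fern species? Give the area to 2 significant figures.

2.3 square kilometres

4 = 3.084 × A^0.312  ⇒  A^0.312 = 4/3.084 = 1.297
ln A = ln(1.297) / 0.312 = 0.2601 / 0.312 = 0.8335
A = e^0.8335 ≈ 2.301 square kilometres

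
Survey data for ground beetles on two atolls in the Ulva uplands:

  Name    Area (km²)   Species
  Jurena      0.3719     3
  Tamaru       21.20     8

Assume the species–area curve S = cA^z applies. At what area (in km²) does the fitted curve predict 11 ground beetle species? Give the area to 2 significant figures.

79 km²

z = ln(8/3) / ln(21.2/0.3719) = 0.9808 / 4.0431 = 0.2426
c = 3 / 0.3719^0.2426 = 3 / 0.7867 = 3.814
A = (11/3.814)^(1/0.2426) ⇒ ln A = ln(2.884)/0.2426 = 4.3667
A = e^4.3667 ≈ 78.78 km²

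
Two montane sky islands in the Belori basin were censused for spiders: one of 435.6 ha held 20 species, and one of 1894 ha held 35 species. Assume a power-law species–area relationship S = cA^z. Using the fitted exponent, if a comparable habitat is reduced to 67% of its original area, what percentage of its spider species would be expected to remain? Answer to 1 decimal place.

z = ln(35/20) / ln(1894/435.6) = 0.5596 / 1.4697 = 0.3808
S_new/S_old = (A_new/A_old)^z = 0.67^0.3808 = exp(0.3808 × -0.4005) = 0.8586

85.9%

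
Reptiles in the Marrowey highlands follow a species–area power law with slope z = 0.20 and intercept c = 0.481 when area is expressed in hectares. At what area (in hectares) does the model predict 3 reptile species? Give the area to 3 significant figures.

9440 hectares

3 = 0.481 × A^0.2  ⇒  A^0.2 = 3/0.481 = 6.237
ln A = ln(6.237) / 0.2 = 1.8305 / 0.2 = 9.1525
A = e^9.1525 ≈ 9438 hectares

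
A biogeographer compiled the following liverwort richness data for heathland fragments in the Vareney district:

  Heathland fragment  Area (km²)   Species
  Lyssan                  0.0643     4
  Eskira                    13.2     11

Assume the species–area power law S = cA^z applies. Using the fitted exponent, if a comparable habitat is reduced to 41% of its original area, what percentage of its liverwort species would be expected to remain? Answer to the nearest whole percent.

84%

z = ln(11/4) / ln(13.2/0.0643) = 1.0116 / 5.3244 = 0.1900
S_new/S_old = (A_new/A_old)^z = 0.41^0.1900 = exp(0.1900 × -0.8916) = 0.8442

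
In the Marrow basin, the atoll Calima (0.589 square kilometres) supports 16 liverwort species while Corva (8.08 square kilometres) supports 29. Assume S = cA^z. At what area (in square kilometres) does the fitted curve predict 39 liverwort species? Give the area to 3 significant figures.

z = ln(29/16) / ln(8.08/0.589) = 0.5947 / 2.6187 = 0.2271
c = 16 / 0.589^0.2271 = 16 / 0.8867 = 18.04
A = (39/18.04)^(1/0.2271) ⇒ ln A = ln(2.161)/0.2271 = 3.3940
A = e^3.3940 ≈ 29.78 square kilometres

29.8 square kilometres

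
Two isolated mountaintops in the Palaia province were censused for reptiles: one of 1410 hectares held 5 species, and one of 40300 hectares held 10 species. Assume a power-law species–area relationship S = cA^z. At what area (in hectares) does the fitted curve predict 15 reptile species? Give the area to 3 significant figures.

286000 hectares

z = ln(10/5) / ln(40300/1410) = 0.6931 / 3.3528 = 0.2067
c = 5 / 1410^0.2067 = 5 / 4.478 = 1.117
A = (15/1.117)^(1/0.2067) ⇒ ln A = ln(13.43)/0.2067 = 12.5653
A = e^12.5653 ≈ 286458 hectares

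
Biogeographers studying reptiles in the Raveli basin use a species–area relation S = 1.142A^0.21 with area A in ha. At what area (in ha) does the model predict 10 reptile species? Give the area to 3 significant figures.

10 = 1.142 × A^0.21  ⇒  A^0.21 = 10/1.142 = 8.757
ln A = ln(8.757) / 0.21 = 2.1698 / 0.21 = 10.3324
A = e^10.3324 ≈ 30712 ha

30700 ha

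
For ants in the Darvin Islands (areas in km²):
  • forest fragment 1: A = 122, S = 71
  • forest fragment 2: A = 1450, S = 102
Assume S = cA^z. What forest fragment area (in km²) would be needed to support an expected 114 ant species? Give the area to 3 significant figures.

z = ln(102/71) / ln(1450/122) = 0.3623 / 2.4753 = 0.1464
c = 71 / 122^0.1464 = 71 / 2.02 = 35.15
A = (114/35.15)^(1/0.1464) ⇒ ln A = ln(3.243)/0.1464 = 8.0392
A = e^8.0392 ≈ 3100 km²

3100 km²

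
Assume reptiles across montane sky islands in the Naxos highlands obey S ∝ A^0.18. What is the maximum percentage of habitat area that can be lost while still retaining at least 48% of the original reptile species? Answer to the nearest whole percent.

Need (A_new/A_old)^0.18 = 0.48, so A_new/A_old = 0.48^(1/0.18) = 0.48^5.556
ln(A_new/A_old) = ln 0.48 / 0.18 = -0.7340 / 0.18 = -4.0776
A_new/A_old = e^-4.0776 ≈ 0.01695
Fraction that can be lost = 1 − 0.01695 = 0.9831

98%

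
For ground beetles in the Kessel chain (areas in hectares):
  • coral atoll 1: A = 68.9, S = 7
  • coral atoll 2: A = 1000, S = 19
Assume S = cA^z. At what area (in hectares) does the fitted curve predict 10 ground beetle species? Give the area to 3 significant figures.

179 hectares

z = ln(19/7) / ln(1000/68.9) = 0.9985 / 2.6751 = 0.3733
c = 7 / 68.9^0.3733 = 7 / 4.855 = 1.442
A = (10/1.442)^(1/0.3733) ⇒ ln A = ln(6.935)/0.3733 = 5.1882
A = e^5.1882 ≈ 179.1 hectares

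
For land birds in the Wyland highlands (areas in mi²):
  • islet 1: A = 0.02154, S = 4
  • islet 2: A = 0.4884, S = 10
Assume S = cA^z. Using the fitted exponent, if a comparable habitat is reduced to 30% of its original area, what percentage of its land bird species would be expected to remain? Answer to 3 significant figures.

70.2%

z = ln(10/4) / ln(0.4884/0.02154) = 0.9163 / 3.1212 = 0.2936
S_new/S_old = (A_new/A_old)^z = 0.3^0.2936 = exp(0.2936 × -1.2040) = 0.7023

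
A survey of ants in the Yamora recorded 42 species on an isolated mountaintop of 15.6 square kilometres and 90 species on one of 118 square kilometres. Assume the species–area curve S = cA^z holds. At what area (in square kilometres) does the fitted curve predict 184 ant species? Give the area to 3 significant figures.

z = ln(90/42) / ln(118/15.6) = 0.7621 / 2.0234 = 0.3767
c = 42 / 15.6^0.3767 = 42 / 2.815 = 14.92
A = (184/14.92)^(1/0.3767) ⇒ ln A = ln(12.33)/0.3767 = 6.6693
A = e^6.6693 ≈ 787.8 square kilometres

788 square kilometres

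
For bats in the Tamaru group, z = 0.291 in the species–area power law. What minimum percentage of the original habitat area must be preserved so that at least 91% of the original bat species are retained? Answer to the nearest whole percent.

72%

Need (A_new/A_old)^0.291 = 0.91, so A_new/A_old = 0.91^(1/0.291) = 0.91^3.436
ln(A_new/A_old) = ln 0.91 / 0.291 = -0.0943 / 0.291 = -0.3241
A_new/A_old = e^-0.3241 ≈ 0.7232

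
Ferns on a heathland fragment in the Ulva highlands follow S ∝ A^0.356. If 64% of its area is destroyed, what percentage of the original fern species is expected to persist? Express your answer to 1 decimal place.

69.5%

S_new/S_old = (A_new/A_old)^z = 0.36^0.356
= exp(0.356 × ln 0.36) = exp(0.356 × -1.0217) = exp(-0.3637) ≈ 0.6951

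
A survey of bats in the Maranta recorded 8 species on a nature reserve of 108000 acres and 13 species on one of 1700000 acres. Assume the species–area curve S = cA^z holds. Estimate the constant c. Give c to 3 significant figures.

1.04

z = ln(S₂/S₁) / ln(A₂/A₁) = ln(13/8) / ln(1700000/108000) = 0.4855 / 2.7563 = 0.1761
c = S₁ / A₁^z = 8 / 108000^0.1761 = 8 / 7.702 = 1.039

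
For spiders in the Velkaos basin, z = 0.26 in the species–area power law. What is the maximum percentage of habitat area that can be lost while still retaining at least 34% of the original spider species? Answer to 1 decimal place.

98.4%

Need (A_new/A_old)^0.26 = 0.34, so A_new/A_old = 0.34^(1/0.26) = 0.34^3.846
ln(A_new/A_old) = ln 0.34 / 0.26 = -1.0788 / 0.26 = -4.1493
A_new/A_old = e^-4.1493 ≈ 0.01578
Fraction that can be lost = 1 − 0.01578 = 0.9842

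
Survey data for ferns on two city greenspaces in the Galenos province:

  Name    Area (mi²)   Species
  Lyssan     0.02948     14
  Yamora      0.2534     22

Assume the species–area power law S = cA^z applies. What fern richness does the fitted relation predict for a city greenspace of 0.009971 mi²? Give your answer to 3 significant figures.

z = ln(22/14) / ln(0.2534/0.02948) = 0.4520 / 2.1513 = 0.2101
c = 14 / 0.02948^0.2101 = 14 / 0.4769 = 29.36
S₃ = 29.36 × 0.009971^0.2101 = 29.36 × 0.3798 ≈ 11.15

11.1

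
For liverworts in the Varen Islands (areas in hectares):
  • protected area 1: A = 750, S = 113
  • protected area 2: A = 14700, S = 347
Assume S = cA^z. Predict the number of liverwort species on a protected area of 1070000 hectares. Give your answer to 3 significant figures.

1750

z = ln(347/113) / ln(14700/750) = 1.1219 / 2.9755 = 0.3771
c = 113 / 750^0.3771 = 113 / 12.14 = 9.312
S₃ = 9.312 × 1070000^0.3771 = 9.312 × 187.7 ≈ 1748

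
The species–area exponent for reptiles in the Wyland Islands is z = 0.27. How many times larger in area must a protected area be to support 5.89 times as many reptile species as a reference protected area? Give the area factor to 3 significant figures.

(A₂/A₁)^0.27 = 5.89, so A₂/A₁ = 5.89^(1/0.27) = 5.89^3.704
ln(A₂/A₁) = ln 5.89 / 0.27 = 1.7733 / 0.27 = 6.5676
A₂/A₁ = e^6.5676 ≈ 711.7

712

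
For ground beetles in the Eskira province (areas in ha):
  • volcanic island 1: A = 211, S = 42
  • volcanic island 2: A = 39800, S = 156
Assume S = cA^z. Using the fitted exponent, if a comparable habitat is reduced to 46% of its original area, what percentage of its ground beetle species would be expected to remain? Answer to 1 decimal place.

z = ln(156/42) / ln(39800/211) = 1.3122 / 5.2398 = 0.2504
S_new/S_old = (A_new/A_old)^z = 0.46^0.2504 = exp(0.2504 × -0.7765) = 0.8233

82.3%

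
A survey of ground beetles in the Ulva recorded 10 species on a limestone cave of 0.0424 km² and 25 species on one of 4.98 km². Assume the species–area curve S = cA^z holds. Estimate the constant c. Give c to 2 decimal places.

18.36

z = ln(S₂/S₁) / ln(A₂/A₁) = ln(25/10) / ln(4.98/0.0424) = 0.9163 / 4.7660 = 0.1923
c = S₁ / A₁^z = 10 / 0.0424^0.1923 = 10 / 0.5446 = 18.36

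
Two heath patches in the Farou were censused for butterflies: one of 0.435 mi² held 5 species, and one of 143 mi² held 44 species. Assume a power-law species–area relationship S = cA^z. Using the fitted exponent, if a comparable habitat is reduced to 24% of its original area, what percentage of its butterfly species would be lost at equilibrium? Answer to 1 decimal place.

z = ln(44/5) / ln(143/0.435) = 2.1748 / 5.7953 = 0.3753
S_new/S_old = (A_new/A_old)^z = 0.24^0.3753 = exp(0.3753 × -1.4271) = 0.5853
Fraction lost = 1 − 0.5853 = 0.4147

41.5%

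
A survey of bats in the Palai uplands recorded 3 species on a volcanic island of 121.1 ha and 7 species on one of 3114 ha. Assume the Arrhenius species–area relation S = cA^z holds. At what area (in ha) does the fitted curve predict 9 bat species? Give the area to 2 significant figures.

8200 ha

z = ln(7/3) / ln(3114/121.1) = 0.8473 / 3.2470 = 0.2609
c = 3 / 121.1^0.2609 = 3 / 3.496 = 0.8581
A = (9/0.8581)^(1/0.2609) ⇒ ln A = ln(10.49)/0.2609 = 9.0068
A = e^9.0068 ≈ 8158 ha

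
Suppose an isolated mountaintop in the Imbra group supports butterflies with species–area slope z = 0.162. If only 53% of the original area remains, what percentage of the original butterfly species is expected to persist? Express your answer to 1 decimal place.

90.2%

S_new/S_old = (A_new/A_old)^z = 0.53^0.162
= exp(0.162 × ln 0.53) = exp(0.162 × -0.6349) = exp(-0.1029) ≈ 0.9023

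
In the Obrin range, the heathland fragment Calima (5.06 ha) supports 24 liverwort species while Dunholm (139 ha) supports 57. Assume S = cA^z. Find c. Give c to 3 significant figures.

z = ln(S₂/S₁) / ln(A₂/A₁) = ln(57/24) / ln(139/5.06) = 0.8650 / 3.3131 = 0.2611
c = S₁ / A₁^z = 24 / 5.06^0.2611 = 24 / 1.527 = 15.72

15.7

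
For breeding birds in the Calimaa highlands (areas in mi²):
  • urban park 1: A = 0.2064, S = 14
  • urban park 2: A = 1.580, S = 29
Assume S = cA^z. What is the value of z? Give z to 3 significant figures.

0.358

Taking logs: ln S = ln c + z ln A, so z = (ln S₂ − ln S₁)/(ln A₂ − ln A₁).
z = ln(29/14) / ln(1.58/0.2064) = ln(2.071) / ln(7.655) = 0.7282 / 2.0354 = 0.3578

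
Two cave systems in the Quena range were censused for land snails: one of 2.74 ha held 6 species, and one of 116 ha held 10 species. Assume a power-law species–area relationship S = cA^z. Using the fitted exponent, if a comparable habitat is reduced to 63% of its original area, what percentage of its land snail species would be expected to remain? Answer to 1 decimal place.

93.9%

z = ln(10/6) / ln(116/2.74) = 0.5108 / 3.7456 = 0.1364
S_new/S_old = (A_new/A_old)^z = 0.63^0.1364 = exp(0.1364 × -0.4620) = 0.9389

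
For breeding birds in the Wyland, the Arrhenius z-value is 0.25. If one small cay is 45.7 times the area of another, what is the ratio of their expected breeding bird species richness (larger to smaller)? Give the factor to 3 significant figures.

S₂/S₁ = (A₂/A₁)^z = 45.7^0.25
ln(S₂/S₁) = 0.25 × ln 45.7 = 0.25 × 3.8221 = 0.9555
S₂/S₁ = e^0.9555 ≈ 2.6

2.60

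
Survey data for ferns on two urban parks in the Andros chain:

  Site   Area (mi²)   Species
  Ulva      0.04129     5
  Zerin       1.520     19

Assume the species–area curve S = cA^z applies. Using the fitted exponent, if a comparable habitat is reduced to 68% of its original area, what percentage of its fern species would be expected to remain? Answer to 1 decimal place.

86.7%

z = ln(19/5) / ln(1.52/0.04129) = 1.3350 / 3.6058 = 0.3702
S_new/S_old = (A_new/A_old)^z = 0.68^0.3702 = exp(0.3702 × -0.3857) = 0.8669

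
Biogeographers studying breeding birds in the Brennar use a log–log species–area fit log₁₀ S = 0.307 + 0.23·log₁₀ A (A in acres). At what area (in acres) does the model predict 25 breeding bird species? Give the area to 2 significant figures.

55000 acres

25 = 2.028 × A^0.23  ⇒  A^0.23 = 25/2.028 = 12.33
ln A = ln(12.33) / 0.23 = 2.5120 / 0.23 = 10.9217
A = e^10.9217 ≈ 55363 acres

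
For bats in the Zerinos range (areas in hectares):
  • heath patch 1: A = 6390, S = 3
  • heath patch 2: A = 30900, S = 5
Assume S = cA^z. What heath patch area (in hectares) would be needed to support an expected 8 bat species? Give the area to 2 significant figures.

130000 hectares

z = ln(5/3) / ln(30900/6390) = 0.5108 / 1.5760 = 0.3241
c = 3 / 6390^0.3241 = 3 / 17.12 = 0.1753
A = (8/0.1753)^(1/0.3241) ⇒ ln A = ln(45.65)/0.3241 = 11.7886
A = e^11.7886 ≈ 131740 hectares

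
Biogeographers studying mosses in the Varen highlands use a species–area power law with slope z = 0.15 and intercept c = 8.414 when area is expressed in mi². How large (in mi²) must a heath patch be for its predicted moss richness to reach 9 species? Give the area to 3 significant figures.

1.57 mi²

9 = 8.414 × A^0.15  ⇒  A^0.15 = 9/8.414 = 1.07
ln A = ln(1.07) / 0.15 = 0.0673 / 0.15 = 0.4489
A = e^0.4489 ≈ 1.567 mi²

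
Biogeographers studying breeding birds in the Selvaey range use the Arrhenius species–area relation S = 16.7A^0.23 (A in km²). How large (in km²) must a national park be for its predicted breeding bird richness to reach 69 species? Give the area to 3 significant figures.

69 = 16.7 × A^0.23  ⇒  A^0.23 = 69/16.7 = 4.132
ln A = ln(4.132) / 0.23 = 1.4187 / 0.23 = 6.1683
A = e^6.1683 ≈ 477.4 km²

477 km²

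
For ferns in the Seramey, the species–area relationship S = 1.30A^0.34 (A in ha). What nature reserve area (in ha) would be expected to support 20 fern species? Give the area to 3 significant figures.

3100 ha

20 = 1.3 × A^0.34  ⇒  A^0.34 = 20/1.3 = 15.38
ln A = ln(15.38) / 0.34 = 2.7334 / 0.34 = 8.0393
A = e^8.0393 ≈ 3100 ha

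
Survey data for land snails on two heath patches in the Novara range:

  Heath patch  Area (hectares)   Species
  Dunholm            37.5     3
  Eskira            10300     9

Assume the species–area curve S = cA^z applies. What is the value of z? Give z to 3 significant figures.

0.196

Taking logs: ln S = ln c + z ln A, so z = (ln S₂ − ln S₁)/(ln A₂ − ln A₁).
z = ln(9/3) / ln(10300/37.5) = ln(3) / ln(274.7) = 1.0986 / 5.6156 = 0.1956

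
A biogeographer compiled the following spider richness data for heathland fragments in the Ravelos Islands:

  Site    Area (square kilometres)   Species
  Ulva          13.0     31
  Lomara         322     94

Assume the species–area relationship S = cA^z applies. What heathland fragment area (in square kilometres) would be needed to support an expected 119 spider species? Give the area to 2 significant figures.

640 square kilometres

z = ln(94/31) / ln(322/13) = 1.1093 / 3.2096 = 0.3456
c = 31 / 13^0.3456 = 31 / 2.427 = 12.77
A = (119/12.77)^(1/0.3456) ⇒ ln A = ln(9.315)/0.3456 = 6.4569
A = e^6.4569 ≈ 637.1 square kilometres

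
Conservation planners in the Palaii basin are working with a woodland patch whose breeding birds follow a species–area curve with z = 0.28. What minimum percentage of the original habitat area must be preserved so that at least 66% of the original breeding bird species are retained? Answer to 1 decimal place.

Need (A_new/A_old)^0.28 = 0.66, so A_new/A_old = 0.66^(1/0.28) = 0.66^3.571
ln(A_new/A_old) = ln 0.66 / 0.28 = -0.4155 / 0.28 = -1.4840
A_new/A_old = e^-1.4840 ≈ 0.2267

22.7%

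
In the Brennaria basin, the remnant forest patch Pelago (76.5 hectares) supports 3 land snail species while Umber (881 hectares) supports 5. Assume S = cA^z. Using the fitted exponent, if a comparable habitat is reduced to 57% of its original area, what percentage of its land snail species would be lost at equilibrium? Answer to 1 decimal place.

z = ln(5/3) / ln(881/76.5) = 0.5108 / 2.4438 = 0.2090
S_new/S_old = (A_new/A_old)^z = 0.57^0.2090 = exp(0.2090 × -0.5621) = 0.8891
Fraction lost = 1 − 0.8891 = 0.1109

11.1%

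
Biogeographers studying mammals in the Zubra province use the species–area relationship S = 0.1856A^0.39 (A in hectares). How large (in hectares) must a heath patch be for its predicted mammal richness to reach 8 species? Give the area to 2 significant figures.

8 = 0.1856 × A^0.39  ⇒  A^0.39 = 8/0.1856 = 43.1
ln A = ln(43.1) / 0.39 = 3.7636 / 0.39 = 9.6503
A = e^9.6503 ≈ 15526 hectares

16000 hectares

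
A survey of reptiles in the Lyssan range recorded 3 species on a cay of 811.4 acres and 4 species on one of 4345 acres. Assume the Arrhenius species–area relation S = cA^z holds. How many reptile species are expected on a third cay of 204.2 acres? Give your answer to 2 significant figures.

z = ln(4/3) / ln(4345/811.4) = 0.2877 / 1.6780 = 0.1714
c = 3 / 811.4^0.1714 = 3 / 3.153 = 0.9514
S₃ = 0.9514 × 204.2^0.1714 = 0.9514 × 2.489 ≈ 2.368

2.4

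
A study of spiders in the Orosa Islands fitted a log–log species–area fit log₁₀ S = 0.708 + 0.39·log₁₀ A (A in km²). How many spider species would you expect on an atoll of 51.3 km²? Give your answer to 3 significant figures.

S = 5.105 × 51.3^0.39
ln S = ln 5.105 + 0.39 × ln 51.3 = 1.6302 + 0.39 × 3.9377 = 3.1659
S = e^3.1659 ≈ 23.71

23.7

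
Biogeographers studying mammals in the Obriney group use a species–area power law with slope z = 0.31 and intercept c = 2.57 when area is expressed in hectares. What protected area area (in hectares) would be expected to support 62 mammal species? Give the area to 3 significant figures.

28800 hectares

62 = 2.57 × A^0.31  ⇒  A^0.31 = 62/2.57 = 24.12
ln A = ln(24.12) / 0.31 = 3.1832 / 0.31 = 10.2685
A = e^10.2685 ≈ 28810 hectares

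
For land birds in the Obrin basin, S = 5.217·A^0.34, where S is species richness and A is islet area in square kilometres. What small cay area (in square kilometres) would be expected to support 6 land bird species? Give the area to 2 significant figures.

6 = 5.217 × A^0.34  ⇒  A^0.34 = 6/5.217 = 1.15
ln A = ln(1.15) / 0.34 = 0.1398 / 0.34 = 0.4113
A = e^0.4113 ≈ 1.509 square kilometres

1.5 square kilometres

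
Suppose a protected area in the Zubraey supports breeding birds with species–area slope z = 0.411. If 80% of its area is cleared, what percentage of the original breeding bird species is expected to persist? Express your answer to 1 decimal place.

51.6%

S_new/S_old = (A_new/A_old)^z = 0.2^0.411
= exp(0.411 × ln 0.2) = exp(0.411 × -1.6094) = exp(-0.6615) ≈ 0.5161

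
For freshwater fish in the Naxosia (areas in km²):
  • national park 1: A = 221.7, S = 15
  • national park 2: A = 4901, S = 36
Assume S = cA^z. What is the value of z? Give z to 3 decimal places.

0.283

Taking logs: ln S = ln c + z ln A, so z = (ln S₂ − ln S₁)/(ln A₂ − ln A₁).
z = ln(36/15) / ln(4901/221.7) = ln(2.4) / ln(22.11) = 0.8755 / 3.0959 = 0.2828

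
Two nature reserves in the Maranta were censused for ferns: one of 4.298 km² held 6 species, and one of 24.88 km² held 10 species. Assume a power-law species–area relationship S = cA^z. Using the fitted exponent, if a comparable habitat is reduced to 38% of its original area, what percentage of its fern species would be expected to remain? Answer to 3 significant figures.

75.5%

z = ln(10/6) / ln(24.88/4.298) = 0.5108 / 1.7559 = 0.2909
S_new/S_old = (A_new/A_old)^z = 0.38^0.2909 = exp(0.2909 × -0.9676) = 0.7547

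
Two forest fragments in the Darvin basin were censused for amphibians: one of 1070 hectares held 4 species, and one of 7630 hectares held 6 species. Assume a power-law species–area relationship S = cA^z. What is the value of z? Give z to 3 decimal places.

Taking logs: ln S = ln c + z ln A, so z = (ln S₂ − ln S₁)/(ln A₂ − ln A₁).
z = ln(6/4) / ln(7630/1070) = ln(1.5) / ln(7.131) = 0.4055 / 1.9644 = 0.2064

0.206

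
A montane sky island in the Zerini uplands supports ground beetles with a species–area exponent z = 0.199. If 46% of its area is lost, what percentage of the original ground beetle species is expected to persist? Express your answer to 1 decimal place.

88.5%

S_new/S_old = (A_new/A_old)^z = 0.54^0.199
= exp(0.199 × ln 0.54) = exp(0.199 × -0.6162) = exp(-0.1226) ≈ 0.8846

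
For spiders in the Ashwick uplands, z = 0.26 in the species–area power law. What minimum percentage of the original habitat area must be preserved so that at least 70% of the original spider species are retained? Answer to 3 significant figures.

Need (A_new/A_old)^0.26 = 0.7, so A_new/A_old = 0.7^(1/0.26) = 0.7^3.846
ln(A_new/A_old) = ln 0.7 / 0.26 = -0.3567 / 0.26 = -1.3718
A_new/A_old = e^-1.3718 ≈ 0.2536

25.4%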